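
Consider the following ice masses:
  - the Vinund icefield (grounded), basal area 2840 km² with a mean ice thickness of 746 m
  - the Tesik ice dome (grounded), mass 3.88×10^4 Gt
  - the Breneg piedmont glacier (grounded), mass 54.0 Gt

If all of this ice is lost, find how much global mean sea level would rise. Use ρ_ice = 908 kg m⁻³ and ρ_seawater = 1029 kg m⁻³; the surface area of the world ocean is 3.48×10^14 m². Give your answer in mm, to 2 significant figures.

Vinund: ice volume = 2840 km² × 746 m = 2119 km³; 2119 × (908/1029) = 1870 km³ of water.
Tesik: 3.88×10^4 Gt = 3.880×10^16 kg; dividing by ρ_w = 1029 kg m⁻³ gives 3.771×10^13 m³ of water.
Breneg: 54.0 Gt = 5.400×10^13 kg; dividing by ρ_w = 1029 kg m⁻³ gives 5.248×10^10 m³ of water.
Total added water ≈ 3.963×10^13 m³ over 3.48×10^14 m² → Δh = 0.114 m = 110 mm.

≈ 110 mm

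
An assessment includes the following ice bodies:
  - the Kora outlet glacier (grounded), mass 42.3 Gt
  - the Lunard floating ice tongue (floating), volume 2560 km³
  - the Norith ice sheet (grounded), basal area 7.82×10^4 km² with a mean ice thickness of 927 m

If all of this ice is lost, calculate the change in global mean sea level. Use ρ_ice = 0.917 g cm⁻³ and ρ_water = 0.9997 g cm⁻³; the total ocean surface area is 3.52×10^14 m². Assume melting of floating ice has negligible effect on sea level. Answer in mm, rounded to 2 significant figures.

Kora: 42.3 Gt = 4.230×10^13 kg; dividing by ρ_w = 0.9997 g cm⁻³ = 999.7 kg m⁻³ gives 4.231×10^10 m³ of water.
The Lunard floating ice tongue is floating and already displaces its own weight of water, so its melt adds essentially nothing to sea level.
Norith: ice volume = 7.82×10^4 km² × 927 m = 7.249×10^4 km³; 7.249×10^4 × (917/999.7) = 6.649×10^4 km³ of water.
Total added water ≈ 6.654×10^13 m³ over 3.52×10^14 m² → Δh = 0.189 m = 190 mm.

≈ 190 mm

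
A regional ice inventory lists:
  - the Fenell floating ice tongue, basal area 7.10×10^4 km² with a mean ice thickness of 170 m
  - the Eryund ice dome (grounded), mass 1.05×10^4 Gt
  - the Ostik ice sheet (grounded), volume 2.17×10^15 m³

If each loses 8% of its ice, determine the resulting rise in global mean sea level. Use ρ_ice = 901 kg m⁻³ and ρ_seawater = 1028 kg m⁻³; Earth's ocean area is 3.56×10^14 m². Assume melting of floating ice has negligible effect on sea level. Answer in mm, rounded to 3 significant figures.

The Fenell floating ice tongue is floating and already displaces its own weight of water, so its melt adds essentially nothing to sea level.
Eryund: 0.08 × 1.05×10^4 Gt = 8.400×10^14 kg; dividing by ρ_w = 1028 kg m⁻³ gives 8.171×10^11 m³ of water.
Ostik: 0.08 × 2.17×10^15 m³ × (901/1028) = 1.522×10^14 m³ of water.
Total added water ≈ 1.530×10^14 m³ over 3.56×10^14 m² → Δh = 0.430 m = 430 mm.

≈ 430 mm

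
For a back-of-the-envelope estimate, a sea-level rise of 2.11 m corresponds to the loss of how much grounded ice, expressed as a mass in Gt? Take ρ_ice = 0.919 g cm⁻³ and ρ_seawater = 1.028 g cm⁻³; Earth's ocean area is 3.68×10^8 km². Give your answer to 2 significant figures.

≈ 8.0×10^5 Gt

Required water volume = Δh × A = 2.11 m × 3.68×10^14 m² = 7.765×10^14 m³.
ρ_w = 1.028 g cm⁻³ = 1028 kg m⁻³, so the mass of water = 7.765×10^14 m³ × 1028 kg m⁻³ = 7.982×10^17 kg = 8.0×10^5 Gt (and the same mass of ice, by conservation).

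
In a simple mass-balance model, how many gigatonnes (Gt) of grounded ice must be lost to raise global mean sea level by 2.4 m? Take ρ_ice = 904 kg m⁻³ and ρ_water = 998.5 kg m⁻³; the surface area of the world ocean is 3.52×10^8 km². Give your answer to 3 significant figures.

Required water volume = Δh × A = 2.4 m × 3.52×10^14 m² = 8.448×10^14 m³.
ρ_w = 998.5 kg m⁻³, so the mass of water = 8.448×10^14 m³ × 998.5 kg m⁻³ = 8.435×10^17 kg = 8.44×10^5 Gt (and the same mass of ice, by conservation).

≈ 8.44×10^5 Gt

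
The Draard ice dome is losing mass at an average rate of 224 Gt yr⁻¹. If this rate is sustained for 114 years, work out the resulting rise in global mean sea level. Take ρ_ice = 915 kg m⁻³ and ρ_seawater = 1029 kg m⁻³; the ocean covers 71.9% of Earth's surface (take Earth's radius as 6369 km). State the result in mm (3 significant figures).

≈ 67.7 mm

Total mass lost = 224 Gt/yr × 114 yr = 2.554×10^4 Gt = 2.554×10^16 kg.
ρ_w = 1029 kg m⁻³, so water volume = 2.554×10^16 / 1029 = 2.482×10^13 m³.
Δh = 2.482×10^13 / 3.67×10^14 = 0.0677 m = 67.7 mm.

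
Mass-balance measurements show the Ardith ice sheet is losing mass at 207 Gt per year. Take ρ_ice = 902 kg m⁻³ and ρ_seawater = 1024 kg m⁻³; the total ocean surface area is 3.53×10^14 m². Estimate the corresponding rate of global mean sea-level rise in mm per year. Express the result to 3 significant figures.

ρ_w = 1024 kg m⁻³. Annual water volume added = 207 Gt / ρ_w = 2.070×10^14 kg / 1024 kg m⁻³ = 2.021×10^11 m³.
Δh per year = 2.021×10^11 / 3.53×10^14 = 5.73×10^-4 m = 0.573 mm.

≈ 0.573 mm/yr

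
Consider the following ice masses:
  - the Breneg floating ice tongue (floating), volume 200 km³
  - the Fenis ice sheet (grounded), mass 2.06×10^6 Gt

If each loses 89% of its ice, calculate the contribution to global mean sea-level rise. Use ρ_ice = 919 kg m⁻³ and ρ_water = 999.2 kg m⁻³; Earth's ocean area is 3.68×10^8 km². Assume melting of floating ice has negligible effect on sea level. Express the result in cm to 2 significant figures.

≈ 500 cm

The Breneg floating ice tongue is floating and already displaces its own weight of water, so its melt adds essentially nothing to sea level.
Fenis: 0.89 × 2.06×10^6 Gt = 1.833×10^18 kg; dividing by ρ_w = 999.2 kg m⁻³ gives 1.835×10^15 m³ of water.
Total added water ≈ 1.835×10^15 m³ over 3.68×10^14 m² → Δh = 4.99 m = 500 cm.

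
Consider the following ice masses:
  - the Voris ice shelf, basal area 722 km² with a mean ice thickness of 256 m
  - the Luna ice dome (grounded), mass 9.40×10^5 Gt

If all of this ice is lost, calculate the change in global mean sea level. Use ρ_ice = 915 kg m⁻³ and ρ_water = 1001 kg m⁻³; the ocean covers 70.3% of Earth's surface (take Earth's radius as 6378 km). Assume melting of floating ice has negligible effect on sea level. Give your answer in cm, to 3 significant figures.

The Voris ice shelf is floating and already displaces its own weight of water, so its melt adds essentially nothing to sea level.
Luna: 9.40×10^5 Gt = 9.400×10^17 kg; dividing by ρ_w = 1001 kg m⁻³ gives 9.391×10^14 m³ of water.
Total added water ≈ 9.391×10^14 m³ over 3.59×10^14 m² → Δh = 2.61 m = 261 cm.

≈ 261 cm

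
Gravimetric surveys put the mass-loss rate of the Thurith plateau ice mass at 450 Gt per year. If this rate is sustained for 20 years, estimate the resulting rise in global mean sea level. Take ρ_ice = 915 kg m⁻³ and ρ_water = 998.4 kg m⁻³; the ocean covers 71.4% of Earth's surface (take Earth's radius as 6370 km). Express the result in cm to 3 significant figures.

Total mass lost = 450 Gt/yr × 20 yr = 9000 Gt = 9.000×10^15 kg.
ρ_w = 998.4 kg m⁻³, so water volume = 9.000×10^15 / 998.4 = 9.014×10^12 m³.
Δh = 9.014×10^12 / 3.64×10^14 = 0.0248 m = 2.48 cm.

≈ 2.48 cm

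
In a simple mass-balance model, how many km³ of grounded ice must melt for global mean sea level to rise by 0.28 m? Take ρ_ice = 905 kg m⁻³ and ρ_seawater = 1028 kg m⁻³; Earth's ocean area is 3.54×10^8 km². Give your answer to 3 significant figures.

≈ 1.13×10^5 km³

Required water volume = Δh × A = 0.28 m × 3.54×10^14 m² = 9.912×10^13 m³ = 9.912×10^4 km³.
Ice volume = water volume × ρ_w/ρ_ice = 9.912×10^4 × 1028/905 = 1.13×10^5 km³.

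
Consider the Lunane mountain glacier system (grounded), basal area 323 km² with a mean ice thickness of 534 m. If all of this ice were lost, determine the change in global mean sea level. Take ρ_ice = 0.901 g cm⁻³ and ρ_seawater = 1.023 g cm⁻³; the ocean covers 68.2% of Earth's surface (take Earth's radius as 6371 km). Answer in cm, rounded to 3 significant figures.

Lunane: ice volume = 323 km² × 534 m = 172.5 km³; 172.5 × (901/1023) = 151.9 km³ of water.
Spread over 3.48×10^14 m² of ocean, Δh = 1.519×10^11 / 3.48×10^14 = 4.37×10^-4 m = 0.0437 cm.

≈ 0.0437 cm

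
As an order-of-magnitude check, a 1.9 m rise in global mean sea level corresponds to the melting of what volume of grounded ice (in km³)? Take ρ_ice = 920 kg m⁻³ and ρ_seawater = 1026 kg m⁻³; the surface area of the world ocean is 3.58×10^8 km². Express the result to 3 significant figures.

≈ 7.59×10^5 km³

Required water volume = Δh × A = 1.9 m × 3.58×10^14 m² = 6.802×10^14 m³ = 6.802×10^5 km³.
Ice volume = water volume × ρ_w/ρ_ice = 6.802×10^5 × 1026/920 = 7.59×10^5 km³.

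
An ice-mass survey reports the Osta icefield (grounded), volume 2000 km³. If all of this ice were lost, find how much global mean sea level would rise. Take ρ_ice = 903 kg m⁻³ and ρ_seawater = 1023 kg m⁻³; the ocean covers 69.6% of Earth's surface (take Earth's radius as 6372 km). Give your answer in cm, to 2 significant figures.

≈ 0.50 cm

Osta: 2000 km³ × (903/1023) = 1765 km³ of water.
Spread over 3.55×10^14 m² of ocean, Δh = 1.765×10^12 / 3.55×10^14 = 4.97×10^-3 m = 0.50 cm.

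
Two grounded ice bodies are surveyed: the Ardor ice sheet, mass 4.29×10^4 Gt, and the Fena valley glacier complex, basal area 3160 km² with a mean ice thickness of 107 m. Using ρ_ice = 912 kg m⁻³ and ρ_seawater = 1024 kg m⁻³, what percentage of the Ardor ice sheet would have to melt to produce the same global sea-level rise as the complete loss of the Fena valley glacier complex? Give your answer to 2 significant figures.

≈ 0.72 %

Equal sea-level rise means equal mass of meltwater, i.e. equal mass of ice lost.
Ice mass of Fena: 3.084×10^14 kg; ice mass of Ardor: 4.290×10^16 kg.
Fraction required = 3.084×10^14 / 4.290×10^16 = 7.19×10^-3 → 0.72 %.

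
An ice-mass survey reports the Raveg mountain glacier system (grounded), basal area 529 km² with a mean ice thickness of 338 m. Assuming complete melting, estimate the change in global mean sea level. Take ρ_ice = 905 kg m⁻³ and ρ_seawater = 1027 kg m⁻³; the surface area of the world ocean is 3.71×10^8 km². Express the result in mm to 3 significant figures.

≈ 0.425 mm

Raveg: ice volume = 529 km² × 338 m = 178.8 km³; 178.8 × (905/1027) = 157.6 km³ of water.
Spread over 3.71×10^14 m² of ocean, Δh = 1.576×10^11 / 3.71×10^14 = 4.25×10^-4 m = 0.425 mm.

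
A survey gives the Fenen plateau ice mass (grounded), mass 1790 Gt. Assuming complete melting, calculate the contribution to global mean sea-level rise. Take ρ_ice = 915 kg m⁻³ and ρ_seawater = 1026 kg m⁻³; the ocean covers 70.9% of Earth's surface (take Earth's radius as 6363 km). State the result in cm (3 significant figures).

≈ 0.484 cm

Fenen: 1790 Gt = 1.790×10^15 kg; dividing by ρ_w = 1026 kg m⁻³ gives 1.745×10^12 m³ of water.
Spread over 3.61×10^14 m² of ocean, Δh = 1.745×10^12 / 3.61×10^14 = 4.84×10^-3 m = 0.484 cm.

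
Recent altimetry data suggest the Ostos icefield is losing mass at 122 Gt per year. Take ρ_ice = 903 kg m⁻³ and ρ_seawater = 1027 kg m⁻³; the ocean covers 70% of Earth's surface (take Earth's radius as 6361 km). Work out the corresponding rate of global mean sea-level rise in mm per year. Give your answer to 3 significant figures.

ρ_w = 1027 kg m⁻³. Annual water volume added = 122 Gt / ρ_w = 1.220×10^14 kg / 1027 kg m⁻³ = 1.188×10^11 m³.
Δh per year = 1.188×10^11 / 3.56×10^14 = 3.34×10^-4 m = 0.334 mm.

≈ 0.334 mm/yr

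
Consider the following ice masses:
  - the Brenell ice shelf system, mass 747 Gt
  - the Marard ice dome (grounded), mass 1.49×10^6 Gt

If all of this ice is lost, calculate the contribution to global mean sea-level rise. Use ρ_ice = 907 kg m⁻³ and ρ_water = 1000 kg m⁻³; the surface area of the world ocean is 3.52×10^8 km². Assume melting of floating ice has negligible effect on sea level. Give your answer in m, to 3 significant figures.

≈ 4.23 m

The Brenell ice shelf system is floating and already displaces its own weight of water, so its melt adds essentially nothing to sea level.
Marard: 1.49×10^6 Gt = 1.490×10^18 kg; dividing by ρ_w = 1000 kg m⁻³ gives 1.490×10^15 m³ of water.
Total added water ≈ 1.490×10^15 m³ over 3.52×10^14 m² → Δh = 4.23 m.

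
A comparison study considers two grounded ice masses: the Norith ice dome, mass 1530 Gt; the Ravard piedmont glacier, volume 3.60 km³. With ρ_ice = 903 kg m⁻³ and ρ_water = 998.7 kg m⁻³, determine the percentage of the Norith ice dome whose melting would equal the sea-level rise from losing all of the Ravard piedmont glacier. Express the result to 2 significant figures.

≈ 0.21 %

Equal sea-level rise means equal mass of meltwater, i.e. equal mass of ice lost.
Ice mass of Ravard: 3.251×10^12 kg; ice mass of Norith: 1.530×10^15 kg.
Fraction required = 3.251×10^12 / 1.530×10^15 = 2.12×10^-3 → 0.21 %.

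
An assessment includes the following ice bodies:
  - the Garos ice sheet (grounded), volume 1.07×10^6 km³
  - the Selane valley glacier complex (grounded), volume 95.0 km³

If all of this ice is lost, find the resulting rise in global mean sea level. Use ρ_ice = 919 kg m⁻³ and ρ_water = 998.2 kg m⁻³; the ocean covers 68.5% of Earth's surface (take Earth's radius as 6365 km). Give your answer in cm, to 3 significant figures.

≈ 283 cm

Garos: 1.07×10^6 km³ × (919/998.2) = 9.851×10^5 km³ of water.
Selane: 95.0 km³ × (919/998.2) = 87.46 km³ of water.
Total added water ≈ 9.852×10^14 m³ over 3.49×10^14 m² → Δh = 2.83 m = 283 cm.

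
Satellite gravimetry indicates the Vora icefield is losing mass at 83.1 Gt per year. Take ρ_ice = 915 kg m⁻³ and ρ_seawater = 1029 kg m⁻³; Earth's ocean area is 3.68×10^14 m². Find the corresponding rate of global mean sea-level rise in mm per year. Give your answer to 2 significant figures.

ρ_w = 1029 kg m⁻³. Annual water volume added = 83.1 Gt / ρ_w = 8.310×10^13 kg / 1029 kg m⁻³ = 8.076×10^10 m³.
Δh per year = 8.076×10^10 / 3.68×10^14 = 2.19×10^-4 m = 0.22 mm.

≈ 0.22 mm/yr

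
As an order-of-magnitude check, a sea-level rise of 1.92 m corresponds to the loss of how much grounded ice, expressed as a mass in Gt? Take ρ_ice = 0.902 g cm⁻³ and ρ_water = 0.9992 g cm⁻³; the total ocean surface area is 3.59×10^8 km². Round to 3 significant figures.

≈ 6.89×10^5 Gt

Required water volume = Δh × A = 1.92 m × 3.59×10^14 m² = 6.893×10^14 m³.
ρ_w = 0.9992 g cm⁻³ = 999.2 kg m⁻³, so the mass of water = 6.893×10^14 m³ × 999.2 kg m⁻³ = 6.887×10^17 kg = 6.89×10^5 Gt (and the same mass of ice, by conservation).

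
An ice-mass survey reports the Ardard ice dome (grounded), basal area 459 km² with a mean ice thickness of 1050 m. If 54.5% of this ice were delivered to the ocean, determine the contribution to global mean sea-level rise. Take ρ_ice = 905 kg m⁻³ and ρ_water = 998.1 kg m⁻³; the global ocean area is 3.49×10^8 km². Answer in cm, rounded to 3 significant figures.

Ardard: ice volume = 459 km² × 1050 m = 481.9 km³; 0.545 × 481.9 × (905/998.1) = 238.2 km³ of water.
Spread over 3.49×10^14 m² of ocean, Δh = 2.382×10^11 / 3.49×10^14 = 6.82×10^-4 m = 0.0682 cm.

≈ 0.0682 cm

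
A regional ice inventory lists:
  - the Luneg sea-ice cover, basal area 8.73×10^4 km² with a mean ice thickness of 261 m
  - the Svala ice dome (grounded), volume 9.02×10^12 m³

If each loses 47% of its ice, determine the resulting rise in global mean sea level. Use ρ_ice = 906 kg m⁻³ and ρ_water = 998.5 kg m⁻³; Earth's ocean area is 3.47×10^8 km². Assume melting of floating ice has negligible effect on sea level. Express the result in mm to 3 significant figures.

≈ 11.1 mm

The Luneg sea-ice cover is floating and already displaces its own weight of water, so its melt adds essentially nothing to sea level.
Svala: 0.47 × 9.02×10^12 m³ × (906/998.5) = 3.847×10^12 m³ of water.
Total added water ≈ 3.847×10^12 m³ over 3.47×10^14 m² → Δh = 0.0111 m = 11.1 mm.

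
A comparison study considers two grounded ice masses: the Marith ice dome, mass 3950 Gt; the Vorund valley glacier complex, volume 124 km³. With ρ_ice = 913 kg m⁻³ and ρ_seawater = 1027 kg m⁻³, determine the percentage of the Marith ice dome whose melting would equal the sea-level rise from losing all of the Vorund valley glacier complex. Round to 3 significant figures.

Equal sea-level rise means equal mass of meltwater, i.e. equal mass of ice lost.
Ice mass of Vorund: 1.132×10^14 kg; ice mass of Marith: 3.950×10^15 kg.
Fraction required = 1.132×10^14 / 3.950×10^15 = 0.0287 → 2.87 %.

≈ 2.87 %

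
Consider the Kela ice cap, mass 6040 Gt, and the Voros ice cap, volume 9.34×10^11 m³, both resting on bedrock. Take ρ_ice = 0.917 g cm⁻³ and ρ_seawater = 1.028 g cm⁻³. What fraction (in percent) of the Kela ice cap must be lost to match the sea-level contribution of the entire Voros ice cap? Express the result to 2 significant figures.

≈ 14 %

Equal sea-level rise means equal mass of meltwater, i.e. equal mass of ice lost.
Ice mass of Voros: 8.565×10^14 kg; ice mass of Kela: 6.040×10^15 kg.
Fraction required = 8.565×10^14 / 6.040×10^15 = 0.142 → 14 %.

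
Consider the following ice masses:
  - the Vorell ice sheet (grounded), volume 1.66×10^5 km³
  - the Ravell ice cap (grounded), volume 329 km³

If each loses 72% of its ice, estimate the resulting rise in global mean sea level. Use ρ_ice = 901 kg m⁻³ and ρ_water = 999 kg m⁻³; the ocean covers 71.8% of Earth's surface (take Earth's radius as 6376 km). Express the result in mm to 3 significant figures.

Vorell: 0.72 × 1.66×10^5 km³ × (901/999) = 1.078×10^5 km³ of water.
Ravell: 0.72 × 329 km³ × (901/999) = 213.6 km³ of water.
Total added water ≈ 1.080×10^14 m³ over 3.67×10^14 m² → Δh = 0.294 m = 294 mm.

≈ 294 mm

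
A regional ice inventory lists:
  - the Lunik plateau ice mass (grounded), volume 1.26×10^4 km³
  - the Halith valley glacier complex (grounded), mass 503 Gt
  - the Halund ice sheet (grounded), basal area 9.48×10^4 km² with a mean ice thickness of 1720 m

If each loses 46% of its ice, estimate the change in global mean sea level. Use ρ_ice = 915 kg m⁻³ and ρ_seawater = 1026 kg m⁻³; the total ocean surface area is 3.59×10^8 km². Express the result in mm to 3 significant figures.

Lunik: 0.46 × 1.26×10^4 km³ × (915/1026) = 5169 km³ of water.
Halith: 0.46 × 503 Gt = 2.314×10^14 kg; dividing by ρ_w = 1026 kg m⁻³ gives 2.255×10^11 m³ of water.
Halund: ice volume = 9.48×10^4 km² × 1720 m = 1.631×10^5 km³; 0.46 × 1.631×10^5 × (915/1026) = 6.689×10^4 km³ of water.
Total added water ≈ 7.229×10^13 m³ over 3.59×10^14 m² → Δh = 0.201 m = 201 mm.

≈ 201 mm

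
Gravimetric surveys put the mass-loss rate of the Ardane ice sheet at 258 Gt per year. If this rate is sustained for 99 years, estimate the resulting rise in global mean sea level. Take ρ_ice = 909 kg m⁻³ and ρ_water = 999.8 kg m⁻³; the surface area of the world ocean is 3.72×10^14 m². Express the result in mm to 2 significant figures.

Total mass lost = 258 Gt/yr × 99 yr = 2.554×10^4 Gt = 2.554×10^16 kg.
ρ_w = 999.8 kg m⁻³, so water volume = 2.554×10^16 / 999.8 = 2.555×10^13 m³.
Δh = 2.555×10^13 / 3.72×10^14 = 0.0687 m = 69 mm.

≈ 69 mm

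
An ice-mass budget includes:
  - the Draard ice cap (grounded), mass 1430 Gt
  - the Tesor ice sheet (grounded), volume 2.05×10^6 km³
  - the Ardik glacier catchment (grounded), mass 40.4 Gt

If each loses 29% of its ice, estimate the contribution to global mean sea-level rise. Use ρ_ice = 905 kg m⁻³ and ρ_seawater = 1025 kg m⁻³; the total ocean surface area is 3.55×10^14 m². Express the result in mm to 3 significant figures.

Draard: 0.29 × 1430 Gt = 4.147×10^14 kg; dividing by ρ_w = 1025 kg m⁻³ gives 4.046×10^11 m³ of water.
Tesor: 0.29 × 2.05×10^6 km³ × (905/1025) = 5.249×10^5 km³ of water.
Ardik: 0.29 × 40.4 Gt = 1.172×10^13 kg; dividing by ρ_w = 1025 kg m⁻³ gives 1.143×10^10 m³ of water.
Total added water ≈ 5.253×10^14 m³ over 3.55×10^14 m² → Δh = 1.48 m = 1480 mm.

≈ 1480 mm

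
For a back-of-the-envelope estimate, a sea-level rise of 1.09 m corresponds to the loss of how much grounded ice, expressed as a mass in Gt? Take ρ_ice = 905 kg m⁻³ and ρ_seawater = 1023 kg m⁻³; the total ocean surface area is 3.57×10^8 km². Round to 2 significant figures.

Required water volume = Δh × A = 1.09 m × 3.57×10^14 m² = 3.891×10^14 m³.
ρ_w = 1023 kg m⁻³, so the mass of water = 3.891×10^14 m³ × 1023 kg m⁻³ = 3.981×10^17 kg = 4.0×10^5 Gt (and the same mass of ice, by conservation).

≈ 4.0×10^5 Gt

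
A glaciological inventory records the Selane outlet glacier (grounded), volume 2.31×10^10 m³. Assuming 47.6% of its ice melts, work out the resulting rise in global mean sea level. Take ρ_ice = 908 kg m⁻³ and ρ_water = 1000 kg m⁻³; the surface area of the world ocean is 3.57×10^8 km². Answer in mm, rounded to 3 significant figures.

Selane: 0.476 × 2.31×10^10 m³ × (908/1000) = 9.984×10^9 m³ of water.
Spread over 3.57×10^14 m² of ocean, Δh = 9.984×10^9 / 3.57×10^14 = 2.80×10^-5 m = 0.0280 mm.

≈ 0.0280 mm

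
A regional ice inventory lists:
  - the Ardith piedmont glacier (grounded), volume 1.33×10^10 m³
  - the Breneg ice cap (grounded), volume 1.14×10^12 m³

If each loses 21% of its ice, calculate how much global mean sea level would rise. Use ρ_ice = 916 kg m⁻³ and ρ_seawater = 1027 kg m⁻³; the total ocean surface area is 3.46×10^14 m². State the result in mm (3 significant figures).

Ardith: 0.21 × 1.33×10^10 m³ × (916/1027) = 2.491×10^9 m³ of water.
Breneg: 0.21 × 1.14×10^12 m³ × (916/1027) = 2.135×10^11 m³ of water.
Total added water ≈ 2.160×10^11 m³ over 3.46×10^14 m² → Δh = 6.24×10^-4 m = 0.624 mm.

≈ 0.624 mm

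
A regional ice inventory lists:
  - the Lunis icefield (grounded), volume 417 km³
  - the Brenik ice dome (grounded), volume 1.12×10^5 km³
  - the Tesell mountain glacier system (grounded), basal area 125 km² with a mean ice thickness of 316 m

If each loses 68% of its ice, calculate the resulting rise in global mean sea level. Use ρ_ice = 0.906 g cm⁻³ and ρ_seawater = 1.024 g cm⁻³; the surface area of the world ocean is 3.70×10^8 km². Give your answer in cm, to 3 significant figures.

Lunis: 0.68 × 417 km³ × (906/1024) = 250.9 km³ of water.
Brenik: 0.68 × 1.12×10^5 km³ × (906/1024) = 6.738×10^4 km³ of water.
Tesell: ice volume = 125 km² × 316 m = 39.50 km³; 0.68 × 39.50 × (906/1024) = 23.76 km³ of water.
Total added water ≈ 6.766×10^13 m³ over 3.70×10^14 m² → Δh = 0.183 m = 18.3 cm.

≈ 18.3 cm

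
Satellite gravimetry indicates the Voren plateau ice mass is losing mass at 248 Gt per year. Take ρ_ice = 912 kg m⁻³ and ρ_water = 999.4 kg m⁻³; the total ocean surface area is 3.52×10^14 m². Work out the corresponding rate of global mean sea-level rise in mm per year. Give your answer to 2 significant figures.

≈ 0.70 mm/yr

ρ_w = 999.4 kg m⁻³. Annual water volume added = 248 Gt / ρ_w = 2.480×10^14 kg / 999.4 kg m⁻³ = 2.481×10^11 m³.
Δh per year = 2.481×10^11 / 3.52×10^14 = 7.05×10^-4 m = 0.70 mm.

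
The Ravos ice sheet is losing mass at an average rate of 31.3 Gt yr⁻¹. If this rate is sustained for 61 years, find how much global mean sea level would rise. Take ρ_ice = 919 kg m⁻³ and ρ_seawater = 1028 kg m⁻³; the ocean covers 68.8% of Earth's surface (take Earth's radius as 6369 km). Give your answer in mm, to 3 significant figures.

≈ 5.30 mm

Total mass lost = 31.3 Gt/yr × 61 yr = 1909 Gt = 1.909×10^15 kg.
ρ_w = 1028 kg m⁻³, so water volume = 1.909×10^15 / 1028 = 1.857×10^12 m³.
Δh = 1.857×10^12 / 3.51×10^14 = 5.30×10^-3 m = 5.30 mm.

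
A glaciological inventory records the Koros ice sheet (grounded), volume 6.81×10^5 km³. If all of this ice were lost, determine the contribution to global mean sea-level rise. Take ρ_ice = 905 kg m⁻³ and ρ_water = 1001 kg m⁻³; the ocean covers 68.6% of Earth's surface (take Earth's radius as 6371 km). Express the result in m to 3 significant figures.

≈ 1.76 m

Koros: 6.81×10^5 km³ × (905/1001) = 6.157×10^5 km³ of water.
Spread over 3.50×10^14 m² of ocean, Δh = 6.157×10^14 / 3.50×10^14 = 1.76 m.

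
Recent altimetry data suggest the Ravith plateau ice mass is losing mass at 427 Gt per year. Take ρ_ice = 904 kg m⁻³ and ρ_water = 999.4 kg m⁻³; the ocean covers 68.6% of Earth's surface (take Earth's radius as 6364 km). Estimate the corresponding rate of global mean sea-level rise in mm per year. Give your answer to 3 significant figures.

≈ 1.22 mm/yr

ρ_w = 999.4 kg m⁻³. Annual water volume added = 427 Gt / ρ_w = 4.270×10^14 kg / 999.4 kg m⁻³ = 4.273×10^11 m³.
Δh per year = 4.273×10^11 / 3.49×10^14 = 1.22×10^-3 m = 1.22 mm.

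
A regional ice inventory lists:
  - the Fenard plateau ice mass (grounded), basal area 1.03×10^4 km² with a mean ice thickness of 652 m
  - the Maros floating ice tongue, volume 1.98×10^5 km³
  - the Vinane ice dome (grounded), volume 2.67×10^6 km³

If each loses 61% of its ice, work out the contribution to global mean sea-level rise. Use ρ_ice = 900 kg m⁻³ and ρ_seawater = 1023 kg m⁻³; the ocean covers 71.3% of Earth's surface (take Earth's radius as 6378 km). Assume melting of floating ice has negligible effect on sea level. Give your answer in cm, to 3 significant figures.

≈ 394 cm

Fenard: ice volume = 1.03×10^4 km² × 652 m = 6716 km³; 0.61 × 6716 × (900/1023) = 3604 km³ of water.
The Maros floating ice tongue is floating and already displaces its own weight of water, so its melt adds essentially nothing to sea level.
Vinane: 0.61 × 2.67×10^6 km³ × (900/1023) = 1.433×10^6 km³ of water.
Total added water ≈ 1.436×10^15 m³ over 3.64×10^14 m² → Δh = 3.94 m = 394 cm.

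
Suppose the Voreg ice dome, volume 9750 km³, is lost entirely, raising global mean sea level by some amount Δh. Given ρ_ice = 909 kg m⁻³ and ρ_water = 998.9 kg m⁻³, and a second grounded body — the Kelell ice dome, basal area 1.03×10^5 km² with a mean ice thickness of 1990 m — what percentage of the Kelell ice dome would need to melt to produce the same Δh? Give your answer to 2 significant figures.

≈ 4.8 %

Equal sea-level rise means equal mass of meltwater, i.e. equal mass of ice lost.
Ice mass of Voreg: 8.863×10^15 kg; ice mass of Kelell: 1.863×10^17 kg.
Fraction required = 8.863×10^15 / 1.863×10^17 = 0.0476 → 4.8 %.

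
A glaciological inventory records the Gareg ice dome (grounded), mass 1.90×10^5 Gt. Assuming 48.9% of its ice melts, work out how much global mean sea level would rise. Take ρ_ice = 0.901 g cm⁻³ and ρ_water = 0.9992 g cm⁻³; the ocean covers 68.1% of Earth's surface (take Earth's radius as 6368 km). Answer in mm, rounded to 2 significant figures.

≈ 270 mm

Gareg: 0.489 × 1.90×10^5 Gt = 9.291×10^16 kg; dividing by ρ_w = 0.9992 g cm⁻³ = 999.2 kg m⁻³ gives 9.298×10^13 m³ of water.
Spread over 3.47×10^14 m² of ocean, Δh = 9.298×10^13 / 3.47×10^14 = 0.268 m = 270 mm.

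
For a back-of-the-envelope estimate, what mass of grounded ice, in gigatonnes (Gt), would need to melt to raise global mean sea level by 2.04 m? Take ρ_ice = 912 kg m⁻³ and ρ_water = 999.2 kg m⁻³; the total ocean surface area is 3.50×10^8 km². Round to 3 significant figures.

Required water volume = Δh × A = 2.04 m × 3.50×10^14 m² = 7.140×10^14 m³.
ρ_w = 999.2 kg m⁻³, so the mass of water = 7.140×10^14 m³ × 999.2 kg m⁻³ = 7.134×10^17 kg = 7.13×10^5 Gt (and the same mass of ice, by conservation).

≈ 7.13×10^5 Gt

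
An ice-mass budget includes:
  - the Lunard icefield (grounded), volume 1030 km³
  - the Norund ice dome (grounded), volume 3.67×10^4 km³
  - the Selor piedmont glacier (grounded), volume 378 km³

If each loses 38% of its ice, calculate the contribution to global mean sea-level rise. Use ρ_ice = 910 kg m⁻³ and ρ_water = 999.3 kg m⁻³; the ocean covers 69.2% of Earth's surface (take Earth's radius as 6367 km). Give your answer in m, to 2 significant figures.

Lunard: 0.38 × 1030 km³ × (910/999.3) = 356.4 km³ of water.
Norund: 0.38 × 3.67×10^4 km³ × (910/999.3) = 1.270×10^4 km³ of water.
Selor: 0.38 × 378 km³ × (910/999.3) = 130.8 km³ of water.
Total added water ≈ 1.319×10^13 m³ over 3.53×10^14 m² → Δh = 0.0374 m.

≈ 0.037 m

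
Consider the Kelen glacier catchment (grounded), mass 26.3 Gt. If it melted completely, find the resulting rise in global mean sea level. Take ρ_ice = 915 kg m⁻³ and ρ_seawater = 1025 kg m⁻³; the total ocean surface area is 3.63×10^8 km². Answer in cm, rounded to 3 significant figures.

≈ 7.07×10^-3 cm

Kelen: 26.3 Gt = 2.630×10^13 kg; dividing by ρ_w = 1025 kg m⁻³ gives 2.566×10^10 m³ of water.
Spread over 3.63×10^14 m² of ocean, Δh = 2.566×10^10 / 3.63×10^14 = 7.07×10^-5 m = 7.07×10^-3 cm.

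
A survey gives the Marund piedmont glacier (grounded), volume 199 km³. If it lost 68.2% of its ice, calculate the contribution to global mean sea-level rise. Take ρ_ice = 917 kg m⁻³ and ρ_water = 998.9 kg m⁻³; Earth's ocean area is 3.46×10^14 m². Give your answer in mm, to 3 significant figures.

≈ 0.360 mm

Marund: 0.682 × 199 km³ × (917/998.9) = 124.6 km³ of water.
Spread over 3.46×10^14 m² of ocean, Δh = 1.246×10^11 / 3.46×10^14 = 3.60×10^-4 m = 0.360 mm.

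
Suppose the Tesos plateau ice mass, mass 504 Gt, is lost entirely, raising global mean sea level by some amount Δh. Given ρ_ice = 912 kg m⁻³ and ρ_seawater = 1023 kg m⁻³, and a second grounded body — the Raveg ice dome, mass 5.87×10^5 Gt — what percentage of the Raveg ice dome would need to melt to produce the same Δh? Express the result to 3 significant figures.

≈ 0.0859 %

Equal sea-level rise means equal mass of meltwater, i.e. equal mass of ice lost.
Ice mass of Tesos: 5.040×10^14 kg; ice mass of Raveg: 5.870×10^17 kg.
Fraction required = 5.040×10^14 / 5.870×10^17 = 8.59×10^-4 → 0.0859 %.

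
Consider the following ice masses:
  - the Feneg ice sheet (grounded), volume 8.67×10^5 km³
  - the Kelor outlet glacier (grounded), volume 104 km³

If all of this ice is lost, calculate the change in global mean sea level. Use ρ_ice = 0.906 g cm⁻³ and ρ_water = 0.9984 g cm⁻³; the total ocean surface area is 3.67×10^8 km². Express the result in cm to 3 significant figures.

≈ 214 cm

Feneg: 8.67×10^5 km³ × (906/998.4) = 7.868×10^5 km³ of water.
Kelor: 104 km³ × (906/998.4) = 94.38 km³ of water.
Total added water ≈ 7.869×10^14 m³ over 3.67×10^14 m² → Δh = 2.14 m = 214 cm.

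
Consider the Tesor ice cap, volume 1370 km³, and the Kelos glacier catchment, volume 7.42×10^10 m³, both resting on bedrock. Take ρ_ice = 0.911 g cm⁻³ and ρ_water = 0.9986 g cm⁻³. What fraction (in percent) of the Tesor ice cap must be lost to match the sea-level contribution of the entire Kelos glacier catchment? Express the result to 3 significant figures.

≈ 5.42 %

Equal sea-level rise means equal mass of meltwater, i.e. equal mass of ice lost.
Ice mass of Kelos: 6.760×10^13 kg; ice mass of Tesor: 1.248×10^15 kg.
Fraction required = 6.760×10^13 / 1.248×10^15 = 0.0542 → 5.42 %.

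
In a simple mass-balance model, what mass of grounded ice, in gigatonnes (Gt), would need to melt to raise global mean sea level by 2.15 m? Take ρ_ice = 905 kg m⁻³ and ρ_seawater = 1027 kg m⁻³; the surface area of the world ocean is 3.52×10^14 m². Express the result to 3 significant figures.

Required water volume = Δh × A = 2.15 m × 3.52×10^14 m² = 7.568×10^14 m³.
ρ_w = 1027 kg m⁻³, so the mass of water = 7.568×10^14 m³ × 1027 kg m⁻³ = 7.772×10^17 kg = 7.77×10^5 Gt (and the same mass of ice, by conservation).

≈ 7.77×10^5 Gt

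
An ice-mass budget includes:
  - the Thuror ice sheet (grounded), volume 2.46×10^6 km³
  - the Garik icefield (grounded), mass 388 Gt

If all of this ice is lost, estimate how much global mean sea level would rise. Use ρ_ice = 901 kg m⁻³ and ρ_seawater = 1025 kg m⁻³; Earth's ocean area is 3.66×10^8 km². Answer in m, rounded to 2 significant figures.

Thuror: 2.46×10^6 km³ × (901/1025) = 2.162×10^6 km³ of water.
Garik: 388 Gt = 3.880×10^14 kg; dividing by ρ_w = 1025 kg m⁻³ gives 3.785×10^11 m³ of water.
Total added water ≈ 2.163×10^15 m³ over 3.66×10^14 m² → Δh = 5.91 m.

≈ 5.9 m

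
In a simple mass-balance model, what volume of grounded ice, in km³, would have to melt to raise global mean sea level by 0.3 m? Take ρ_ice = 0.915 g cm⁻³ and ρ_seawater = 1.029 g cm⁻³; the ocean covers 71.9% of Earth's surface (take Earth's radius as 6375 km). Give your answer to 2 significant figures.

≈ 1.2×10^5 km³

Required water volume = Δh × A = 0.3 m × 3.67×10^14 m² = 1.102×10^14 m³ = 1.102×10^5 km³.
Ice volume = water volume × ρ_w/ρ_ice = 1.102×10^5 × 1029/915 = 1.2×10^5 km³.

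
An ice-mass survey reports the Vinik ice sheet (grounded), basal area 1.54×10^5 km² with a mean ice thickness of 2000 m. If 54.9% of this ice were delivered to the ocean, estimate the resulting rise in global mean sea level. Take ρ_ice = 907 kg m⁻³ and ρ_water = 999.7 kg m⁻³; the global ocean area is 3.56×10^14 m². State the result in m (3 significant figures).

≈ 0.431 m

Vinik: ice volume = 1.54×10^5 km² × 2000 m = 3.080×10^5 km³; 0.549 × 3.080×10^5 × (907/999.7) = 1.534×10^5 km³ of water.
Spread over 3.56×10^14 m² of ocean, Δh = 1.534×10^14 / 3.56×10^14 = 0.431 m.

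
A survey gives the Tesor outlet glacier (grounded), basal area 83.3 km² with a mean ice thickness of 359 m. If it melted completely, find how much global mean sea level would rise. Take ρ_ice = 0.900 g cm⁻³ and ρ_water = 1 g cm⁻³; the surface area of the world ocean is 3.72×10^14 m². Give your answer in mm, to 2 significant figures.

Tesor: ice volume = 83.3 km² × 359 m = 29.90 km³; 29.90 × (900/1000) = 26.91 km³ of water.
Spread over 3.72×10^14 m² of ocean, Δh = 2.691×10^10 / 3.72×10^14 = 7.24×10^-5 m = 0.072 mm.

≈ 0.072 mm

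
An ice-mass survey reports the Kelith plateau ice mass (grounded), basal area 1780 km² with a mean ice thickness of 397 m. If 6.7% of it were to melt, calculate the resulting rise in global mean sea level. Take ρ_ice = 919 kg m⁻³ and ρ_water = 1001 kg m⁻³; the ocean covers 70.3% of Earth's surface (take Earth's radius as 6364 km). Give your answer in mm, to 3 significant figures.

≈ 0.121 mm

Kelith: ice volume = 1780 km² × 397 m = 706.7 km³; 0.067 × 706.7 × (919/1001) = 43.47 km³ of water.
Spread over 3.58×10^14 m² of ocean, Δh = 4.347×10^10 / 3.58×10^14 = 1.21×10^-4 m = 0.121 mm.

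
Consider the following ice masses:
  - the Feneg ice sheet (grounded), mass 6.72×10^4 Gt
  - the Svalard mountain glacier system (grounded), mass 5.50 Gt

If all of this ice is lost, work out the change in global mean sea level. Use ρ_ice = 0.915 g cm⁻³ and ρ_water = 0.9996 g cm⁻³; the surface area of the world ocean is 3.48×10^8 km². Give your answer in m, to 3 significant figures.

≈ 0.193 m

Feneg: 6.72×10^4 Gt = 6.720×10^16 kg; dividing by ρ_w = 0.9996 g cm⁻³ = 999.6 kg m⁻³ gives 6.723×10^13 m³ of water.
Svalard: 5.50 Gt = 5.500×10^12 kg; dividing by ρ_w = 999.6 kg m⁻³ gives 5.502×10^9 m³ of water.
Total added water ≈ 6.723×10^13 m³ over 3.48×10^14 m² → Δh = 0.193 m.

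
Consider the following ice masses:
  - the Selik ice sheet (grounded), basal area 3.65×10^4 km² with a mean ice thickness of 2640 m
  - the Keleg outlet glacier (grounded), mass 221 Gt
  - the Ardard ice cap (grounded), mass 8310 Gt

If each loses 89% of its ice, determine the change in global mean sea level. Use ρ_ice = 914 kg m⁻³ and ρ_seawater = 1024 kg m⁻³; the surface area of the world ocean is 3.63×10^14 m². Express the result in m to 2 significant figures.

Selik: ice volume = 3.65×10^4 km² × 2640 m = 9.636×10^4 km³; 0.89 × 9.636×10^4 × (914/1024) = 7.655×10^4 km³ of water.
Keleg: 0.89 × 221 Gt = 1.967×10^14 kg; dividing by ρ_w = 1024 kg m⁻³ gives 1.921×10^11 m³ of water.
Ardard: 0.89 × 8310 Gt = 7.396×10^15 kg; dividing by ρ_w = 1024 kg m⁻³ gives 7.223×10^12 m³ of water.
Total added water ≈ 8.396×10^13 m³ over 3.63×10^14 m² → Δh = 0.231 m.

≈ 0.23 m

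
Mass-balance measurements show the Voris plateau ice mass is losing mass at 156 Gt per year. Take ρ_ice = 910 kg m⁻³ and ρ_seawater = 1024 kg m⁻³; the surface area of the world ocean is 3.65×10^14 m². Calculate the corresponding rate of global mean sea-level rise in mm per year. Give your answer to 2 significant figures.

≈ 0.42 mm/yr

ρ_w = 1024 kg m⁻³. Annual water volume added = 156 Gt / ρ_w = 1.560×10^14 kg / 1024 kg m⁻³ = 1.523×10^11 m³.
Δh per year = 1.523×10^11 / 3.65×10^14 = 4.17×10^-4 m = 0.42 mm.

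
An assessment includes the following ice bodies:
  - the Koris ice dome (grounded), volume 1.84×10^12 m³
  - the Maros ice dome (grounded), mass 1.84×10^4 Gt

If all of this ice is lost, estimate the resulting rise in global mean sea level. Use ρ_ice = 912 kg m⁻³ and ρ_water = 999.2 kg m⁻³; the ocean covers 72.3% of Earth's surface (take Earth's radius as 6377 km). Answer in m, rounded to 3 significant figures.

Koris: 1.84×10^12 m³ × (912/999.2) = 1.679×10^12 m³ of water.
Maros: 1.84×10^4 Gt = 1.840×10^16 kg; dividing by ρ_w = 999.2 kg m⁻³ gives 1.841×10^13 m³ of water.
Total added water ≈ 2.009×10^13 m³ over 3.69×10^14 m² → Δh = 0.0544 m.

≈ 0.0544 m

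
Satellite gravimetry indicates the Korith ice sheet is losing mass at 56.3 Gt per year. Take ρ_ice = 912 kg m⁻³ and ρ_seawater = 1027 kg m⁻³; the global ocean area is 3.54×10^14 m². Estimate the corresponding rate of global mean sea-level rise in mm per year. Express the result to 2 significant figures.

ρ_w = 1027 kg m⁻³. Annual water volume added = 56.3 Gt / ρ_w = 5.630×10^13 kg / 1027 kg m⁻³ = 5.482×10^10 m³.
Δh per year = 5.482×10^10 / 3.54×10^14 = 1.55×10^-4 m = 0.15 mm.

≈ 0.15 mm/yr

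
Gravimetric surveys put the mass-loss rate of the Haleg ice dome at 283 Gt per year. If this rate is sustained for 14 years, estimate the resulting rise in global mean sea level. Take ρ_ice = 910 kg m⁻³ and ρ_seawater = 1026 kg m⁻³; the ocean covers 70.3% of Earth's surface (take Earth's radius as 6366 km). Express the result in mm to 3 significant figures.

Total mass lost = 283 Gt/yr × 14 yr = 3962 Gt = 3.962×10^15 kg.
ρ_w = 1026 kg m⁻³, so water volume = 3.962×10^15 / 1026 = 3.862×10^12 m³.
Δh = 3.862×10^12 / 3.58×10^14 = 0.0108 m = 10.8 mm.

≈ 10.8 mm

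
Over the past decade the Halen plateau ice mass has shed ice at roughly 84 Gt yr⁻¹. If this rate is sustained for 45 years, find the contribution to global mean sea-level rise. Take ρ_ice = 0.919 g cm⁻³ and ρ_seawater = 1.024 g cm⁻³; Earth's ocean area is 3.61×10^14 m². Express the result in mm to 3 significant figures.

≈ 10.2 mm

Total mass lost = 84 Gt/yr × 45 yr = 3780 Gt = 3.780×10^15 kg.
ρ_w = 1.024 g cm⁻³ = 1024 kg m⁻³, so water volume = 3.780×10^15 / 1024 = 3.691×10^12 m³.
Δh = 3.691×10^12 / 3.61×10^14 = 0.0102 m = 10.2 mm.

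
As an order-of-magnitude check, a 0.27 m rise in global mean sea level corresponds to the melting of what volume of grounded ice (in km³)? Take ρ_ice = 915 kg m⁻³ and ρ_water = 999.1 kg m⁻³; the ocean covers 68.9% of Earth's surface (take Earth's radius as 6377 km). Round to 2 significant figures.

Required water volume = Δh × A = 0.27 m × 3.52×10^14 m² = 9.507×10^13 m³ = 9.507×10^4 km³.
Ice volume = water volume × ρ_w/ρ_ice = 9.507×10^4 × 999.1/915 = 1.0×10^5 km³.

≈ 1.0×10^5 km³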